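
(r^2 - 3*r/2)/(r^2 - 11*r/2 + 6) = r/(r - 4)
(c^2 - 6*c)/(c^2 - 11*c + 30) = c/(c - 5)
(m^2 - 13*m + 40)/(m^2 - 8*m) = (m - 5)/m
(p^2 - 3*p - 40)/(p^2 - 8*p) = (p + 5)/p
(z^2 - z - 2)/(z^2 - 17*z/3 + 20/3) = 3*(z^2 - z - 2)/(3*z^2 - 17*z + 20)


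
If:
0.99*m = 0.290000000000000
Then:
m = 0.29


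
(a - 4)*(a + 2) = a^2 - 2*a - 8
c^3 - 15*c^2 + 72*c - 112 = (c - 7)*(c - 4)^2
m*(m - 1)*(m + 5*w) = m^3 + 5*m^2*w - m^2 - 5*m*w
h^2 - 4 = (h - 2)*(h + 2)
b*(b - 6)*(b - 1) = b^3 - 7*b^2 + 6*b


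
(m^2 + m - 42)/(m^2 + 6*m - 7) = (m - 6)/(m - 1)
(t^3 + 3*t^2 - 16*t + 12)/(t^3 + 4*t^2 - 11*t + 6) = (t - 2)/(t - 1)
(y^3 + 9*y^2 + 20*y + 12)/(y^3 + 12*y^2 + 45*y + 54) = (y^2 + 3*y + 2)/(y^2 + 6*y + 9)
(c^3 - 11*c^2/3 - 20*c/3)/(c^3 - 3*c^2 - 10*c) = (c + 4/3)/(c + 2)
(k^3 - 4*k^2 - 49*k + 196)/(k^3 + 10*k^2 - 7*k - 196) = (k - 7)/(k + 7)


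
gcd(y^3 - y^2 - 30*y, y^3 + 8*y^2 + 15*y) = y^2 + 5*y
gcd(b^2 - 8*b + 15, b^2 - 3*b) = b - 3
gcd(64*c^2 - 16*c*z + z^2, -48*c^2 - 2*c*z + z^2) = -8*c + z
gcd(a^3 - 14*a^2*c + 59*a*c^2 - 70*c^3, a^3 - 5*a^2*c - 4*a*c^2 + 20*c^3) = a^2 - 7*a*c + 10*c^2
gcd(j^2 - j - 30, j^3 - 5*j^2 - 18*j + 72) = j - 6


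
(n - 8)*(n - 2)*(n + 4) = n^3 - 6*n^2 - 24*n + 64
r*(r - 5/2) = r^2 - 5*r/2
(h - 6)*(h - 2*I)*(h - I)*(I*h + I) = I*h^4 + 3*h^3 - 5*I*h^3 - 15*h^2 - 8*I*h^2 - 18*h + 10*I*h + 12*I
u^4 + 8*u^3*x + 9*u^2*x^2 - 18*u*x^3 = u*(u - x)*(u + 3*x)*(u + 6*x)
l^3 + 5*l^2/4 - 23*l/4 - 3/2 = (l - 2)*(l + 1/4)*(l + 3)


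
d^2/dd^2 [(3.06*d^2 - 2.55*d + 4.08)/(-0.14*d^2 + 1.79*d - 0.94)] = (5.55111512312578e-17*d^4 - 1.433712*d^3 + 1.93636800000001*d^2 + 4.121208*d - 21.897972)/(0.002744*d^6 - 0.105252*d^5 + 1.400994*d^4 - 7.148723*d^3 + 9.406674*d^2 - 4.744932*d + 0.830584)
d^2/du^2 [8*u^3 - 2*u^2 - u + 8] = 48*u - 4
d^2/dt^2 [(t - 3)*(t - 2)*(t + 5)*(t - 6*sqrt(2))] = 12*t^2 - 36*sqrt(2)*t - 38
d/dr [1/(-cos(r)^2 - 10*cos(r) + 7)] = -2*(cos(r) + 5)*sin(r)/(cos(r)^2 + 10*cos(r) - 7)^2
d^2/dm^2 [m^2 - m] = 2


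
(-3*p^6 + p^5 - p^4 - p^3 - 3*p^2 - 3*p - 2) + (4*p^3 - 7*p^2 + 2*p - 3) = -3*p^6 + p^5 - p^4 + 3*p^3 - 10*p^2 - p - 5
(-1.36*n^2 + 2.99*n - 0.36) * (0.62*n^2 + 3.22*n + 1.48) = -0.8432*n^4 - 2.5254*n^3 + 7.3918*n^2 + 3.266*n - 0.5328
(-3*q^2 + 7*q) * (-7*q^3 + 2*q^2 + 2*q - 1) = 21*q^5 - 55*q^4 + 8*q^3 + 17*q^2 - 7*q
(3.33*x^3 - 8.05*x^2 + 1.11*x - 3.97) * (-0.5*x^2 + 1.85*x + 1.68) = -1.665*x^5 + 10.1855*x^4 - 9.8531*x^3 - 9.4855*x^2 - 5.4797*x - 6.6696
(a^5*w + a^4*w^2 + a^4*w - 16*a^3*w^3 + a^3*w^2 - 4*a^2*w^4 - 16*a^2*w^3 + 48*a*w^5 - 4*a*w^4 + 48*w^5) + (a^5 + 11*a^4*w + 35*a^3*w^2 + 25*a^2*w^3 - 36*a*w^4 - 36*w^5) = a^5*w + a^5 + a^4*w^2 + 12*a^4*w - 16*a^3*w^3 + 36*a^3*w^2 - 4*a^2*w^4 + 9*a^2*w^3 + 48*a*w^5 - 40*a*w^4 + 12*w^5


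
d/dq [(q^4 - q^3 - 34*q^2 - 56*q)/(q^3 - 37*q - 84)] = (q^2 + 6*q + 6)/(q^2 + 6*q + 9)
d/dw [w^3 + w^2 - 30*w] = 3*w^2 + 2*w - 30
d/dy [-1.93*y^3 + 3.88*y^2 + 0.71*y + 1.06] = -5.79*y^2 + 7.76*y + 0.71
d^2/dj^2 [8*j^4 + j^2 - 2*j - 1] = 96*j^2 + 2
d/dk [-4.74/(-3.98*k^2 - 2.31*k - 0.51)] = (-37.7304*k - 10.9494)/(3.98*k^2 + 2.31*k + 0.51)^2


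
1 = 1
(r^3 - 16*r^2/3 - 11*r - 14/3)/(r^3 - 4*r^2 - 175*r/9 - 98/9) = 3*(r + 1)/(3*r + 7)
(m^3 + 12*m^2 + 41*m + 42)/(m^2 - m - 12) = (m^2 + 9*m + 14)/(m - 4)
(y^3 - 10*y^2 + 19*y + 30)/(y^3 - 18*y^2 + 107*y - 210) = (y + 1)/(y - 7)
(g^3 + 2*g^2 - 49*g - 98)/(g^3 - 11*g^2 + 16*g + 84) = (g + 7)/(g - 6)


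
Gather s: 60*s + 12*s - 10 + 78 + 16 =72*s + 84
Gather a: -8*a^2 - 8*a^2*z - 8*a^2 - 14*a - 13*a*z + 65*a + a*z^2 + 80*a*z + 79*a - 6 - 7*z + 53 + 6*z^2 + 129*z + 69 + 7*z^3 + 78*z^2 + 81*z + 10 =a^2*(-8*z - 16) + a*(z^2 + 67*z + 130) + 7*z^3 + 84*z^2 + 203*z + 126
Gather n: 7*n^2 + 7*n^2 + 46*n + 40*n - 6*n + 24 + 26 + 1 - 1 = 14*n^2 + 80*n + 50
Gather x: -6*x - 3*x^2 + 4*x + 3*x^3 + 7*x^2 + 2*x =3*x^3 + 4*x^2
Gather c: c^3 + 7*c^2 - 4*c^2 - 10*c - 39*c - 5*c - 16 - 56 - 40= c^3 + 3*c^2 - 54*c - 112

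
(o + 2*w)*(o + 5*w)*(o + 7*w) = o^3 + 14*o^2*w + 59*o*w^2 + 70*w^3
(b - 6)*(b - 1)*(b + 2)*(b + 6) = b^4 + b^3 - 38*b^2 - 36*b + 72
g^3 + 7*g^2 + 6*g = g*(g + 1)*(g + 6)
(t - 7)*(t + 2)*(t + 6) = t^3 + t^2 - 44*t - 84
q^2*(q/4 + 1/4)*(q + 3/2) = q^4/4 + 5*q^3/8 + 3*q^2/8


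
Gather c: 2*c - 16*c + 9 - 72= -14*c - 63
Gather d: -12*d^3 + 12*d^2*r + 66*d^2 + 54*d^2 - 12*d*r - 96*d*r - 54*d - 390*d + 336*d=-12*d^3 + d^2*(12*r + 120) + d*(-108*r - 108)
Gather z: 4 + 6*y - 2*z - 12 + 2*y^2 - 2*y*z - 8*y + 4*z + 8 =2*y^2 - 2*y + z*(2 - 2*y)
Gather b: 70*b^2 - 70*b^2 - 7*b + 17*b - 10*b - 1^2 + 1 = 0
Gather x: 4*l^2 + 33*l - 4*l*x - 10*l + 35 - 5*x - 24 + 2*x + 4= 4*l^2 + 23*l + x*(-4*l - 3) + 15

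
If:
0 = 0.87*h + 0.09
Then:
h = -0.10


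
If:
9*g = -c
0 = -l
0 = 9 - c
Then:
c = 9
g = -1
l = 0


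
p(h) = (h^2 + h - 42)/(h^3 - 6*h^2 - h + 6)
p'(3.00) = -0.81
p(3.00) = 1.25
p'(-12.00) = 0.00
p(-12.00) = -0.03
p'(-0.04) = -0.44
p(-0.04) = -6.97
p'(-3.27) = 0.36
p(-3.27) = 0.38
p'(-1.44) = 14.82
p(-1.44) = 5.18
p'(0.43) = -10.84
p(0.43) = -9.12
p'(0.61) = -25.14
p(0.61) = -12.12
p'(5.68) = -0.12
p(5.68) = 0.41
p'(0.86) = -203.21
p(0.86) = -30.18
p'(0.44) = -11.31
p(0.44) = -9.23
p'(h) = (2*h + 1)/(h^3 - 6*h^2 - h + 6) + (-3*h^2 + 12*h + 1)*(h^2 + h - 42)/(h^3 - 6*h^2 - h + 6)^2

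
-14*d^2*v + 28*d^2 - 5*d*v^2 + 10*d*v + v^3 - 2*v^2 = (-7*d + v)*(2*d + v)*(v - 2)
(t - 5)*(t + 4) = t^2 - t - 20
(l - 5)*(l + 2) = l^2 - 3*l - 10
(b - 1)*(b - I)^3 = b^4 - b^3 - 3*I*b^3 - 3*b^2 + 3*I*b^2 + 3*b + I*b - I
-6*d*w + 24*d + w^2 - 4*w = (-6*d + w)*(w - 4)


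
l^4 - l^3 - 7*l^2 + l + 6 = (l - 3)*(l - 1)*(l + 1)*(l + 2)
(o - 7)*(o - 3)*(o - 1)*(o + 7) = o^4 - 4*o^3 - 46*o^2 + 196*o - 147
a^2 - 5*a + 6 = (a - 3)*(a - 2)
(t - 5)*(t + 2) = t^2 - 3*t - 10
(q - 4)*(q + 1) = q^2 - 3*q - 4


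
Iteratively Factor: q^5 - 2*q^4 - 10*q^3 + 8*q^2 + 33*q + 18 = (q + 2)*(q^4 - 4*q^3 - 2*q^2 + 12*q + 9) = (q - 3)*(q + 2)*(q^3 - q^2 - 5*q - 3) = (q - 3)*(q + 1)*(q + 2)*(q^2 - 2*q - 3) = (q - 3)^2*(q + 1)*(q + 2)*(q + 1)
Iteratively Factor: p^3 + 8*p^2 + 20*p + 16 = (p + 2)*(p^2 + 6*p + 8) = (p + 2)^2*(p + 4)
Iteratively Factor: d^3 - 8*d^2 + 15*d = (d)*(d^2 - 8*d + 15) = d*(d - 3)*(d - 5)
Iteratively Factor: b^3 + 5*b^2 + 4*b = (b + 1)*(b^2 + 4*b) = b*(b + 1)*(b + 4)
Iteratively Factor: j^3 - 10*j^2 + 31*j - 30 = (j - 5)*(j^2 - 5*j + 6) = (j - 5)*(j - 3)*(j - 2)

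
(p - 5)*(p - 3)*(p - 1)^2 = p^4 - 10*p^3 + 32*p^2 - 38*p + 15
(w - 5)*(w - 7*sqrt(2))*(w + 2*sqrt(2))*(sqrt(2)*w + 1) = sqrt(2)*w^4 - 9*w^3 - 5*sqrt(2)*w^3 - 33*sqrt(2)*w^2 + 45*w^2 - 28*w + 165*sqrt(2)*w + 140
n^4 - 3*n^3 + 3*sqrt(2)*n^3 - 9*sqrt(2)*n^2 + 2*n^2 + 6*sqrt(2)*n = n*(n - 2)*(n - 1)*(n + 3*sqrt(2))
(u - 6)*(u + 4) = u^2 - 2*u - 24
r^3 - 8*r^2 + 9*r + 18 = (r - 6)*(r - 3)*(r + 1)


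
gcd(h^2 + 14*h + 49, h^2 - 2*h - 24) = 1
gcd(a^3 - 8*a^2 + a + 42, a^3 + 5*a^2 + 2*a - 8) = a + 2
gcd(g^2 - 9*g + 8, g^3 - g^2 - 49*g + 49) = g - 1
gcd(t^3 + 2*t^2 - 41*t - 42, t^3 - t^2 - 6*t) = 1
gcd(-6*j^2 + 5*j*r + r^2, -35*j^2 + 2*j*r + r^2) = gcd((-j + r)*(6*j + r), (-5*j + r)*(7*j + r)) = 1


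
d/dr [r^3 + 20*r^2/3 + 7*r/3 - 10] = 3*r^2 + 40*r/3 + 7/3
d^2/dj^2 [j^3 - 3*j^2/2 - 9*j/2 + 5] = 6*j - 3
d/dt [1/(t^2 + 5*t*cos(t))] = (5*t*sin(t) - 2*t - 5*cos(t))/(t^2*(t + 5*cos(t))^2)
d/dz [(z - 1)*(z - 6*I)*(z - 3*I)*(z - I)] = 4*z^3 + z^2*(-3 - 30*I) + z*(-54 + 20*I) + 27 + 18*I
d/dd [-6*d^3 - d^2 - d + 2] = -18*d^2 - 2*d - 1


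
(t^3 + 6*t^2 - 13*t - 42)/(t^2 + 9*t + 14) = t - 3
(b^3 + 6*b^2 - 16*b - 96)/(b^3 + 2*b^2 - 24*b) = (b + 4)/b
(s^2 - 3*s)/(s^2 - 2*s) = (s - 3)/(s - 2)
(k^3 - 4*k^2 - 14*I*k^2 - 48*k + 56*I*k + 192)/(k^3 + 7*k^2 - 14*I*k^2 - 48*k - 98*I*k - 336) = (k - 4)/(k + 7)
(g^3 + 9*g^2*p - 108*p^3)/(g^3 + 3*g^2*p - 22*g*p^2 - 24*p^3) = (-g^2 - 3*g*p + 18*p^2)/(-g^2 + 3*g*p + 4*p^2)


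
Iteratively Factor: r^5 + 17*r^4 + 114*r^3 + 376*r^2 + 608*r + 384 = (r + 2)*(r^4 + 15*r^3 + 84*r^2 + 208*r + 192) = (r + 2)*(r + 3)*(r^3 + 12*r^2 + 48*r + 64) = (r + 2)*(r + 3)*(r + 4)*(r^2 + 8*r + 16) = (r + 2)*(r + 3)*(r + 4)^2*(r + 4)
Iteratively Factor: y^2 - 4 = (y - 2)*(y + 2)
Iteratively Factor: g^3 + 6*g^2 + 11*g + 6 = (g + 3)*(g^2 + 3*g + 2) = (g + 1)*(g + 3)*(g + 2)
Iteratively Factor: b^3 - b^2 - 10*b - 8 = (b + 2)*(b^2 - 3*b - 4) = (b + 1)*(b + 2)*(b - 4)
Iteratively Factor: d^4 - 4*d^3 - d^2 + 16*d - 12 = (d - 1)*(d^3 - 3*d^2 - 4*d + 12) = (d - 1)*(d + 2)*(d^2 - 5*d + 6) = (d - 2)*(d - 1)*(d + 2)*(d - 3)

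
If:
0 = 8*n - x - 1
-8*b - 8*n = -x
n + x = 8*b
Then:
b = -1/8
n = 0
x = -1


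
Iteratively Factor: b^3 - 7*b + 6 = (b - 1)*(b^2 + b - 6) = (b - 2)*(b - 1)*(b + 3)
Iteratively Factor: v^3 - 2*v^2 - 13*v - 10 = (v + 2)*(v^2 - 4*v - 5) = (v + 1)*(v + 2)*(v - 5)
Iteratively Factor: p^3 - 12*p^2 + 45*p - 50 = (p - 2)*(p^2 - 10*p + 25) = (p - 5)*(p - 2)*(p - 5)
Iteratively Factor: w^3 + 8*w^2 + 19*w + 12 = (w + 1)*(w^2 + 7*w + 12) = (w + 1)*(w + 4)*(w + 3)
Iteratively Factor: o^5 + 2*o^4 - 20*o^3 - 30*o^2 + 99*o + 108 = (o - 3)*(o^4 + 5*o^3 - 5*o^2 - 45*o - 36) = (o - 3)^2*(o^3 + 8*o^2 + 19*o + 12) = (o - 3)^2*(o + 4)*(o^2 + 4*o + 3) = (o - 3)^2*(o + 1)*(o + 4)*(o + 3)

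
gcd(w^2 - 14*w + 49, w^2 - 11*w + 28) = w - 7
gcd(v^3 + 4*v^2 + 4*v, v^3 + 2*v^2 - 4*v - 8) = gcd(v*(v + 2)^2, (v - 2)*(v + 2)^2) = v^2 + 4*v + 4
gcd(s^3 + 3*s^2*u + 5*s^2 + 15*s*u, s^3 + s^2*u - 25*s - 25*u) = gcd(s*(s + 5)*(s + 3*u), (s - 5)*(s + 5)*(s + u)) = s + 5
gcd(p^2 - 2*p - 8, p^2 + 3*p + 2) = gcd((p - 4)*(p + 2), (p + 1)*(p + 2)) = p + 2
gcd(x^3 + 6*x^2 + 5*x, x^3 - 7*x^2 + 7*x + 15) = x + 1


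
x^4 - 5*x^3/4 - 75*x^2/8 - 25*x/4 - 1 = (x - 4)*(x + 1/4)*(x + 1/2)*(x + 2)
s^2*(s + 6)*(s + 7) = s^4 + 13*s^3 + 42*s^2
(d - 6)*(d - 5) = d^2 - 11*d + 30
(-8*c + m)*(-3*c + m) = 24*c^2 - 11*c*m + m^2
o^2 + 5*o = o*(o + 5)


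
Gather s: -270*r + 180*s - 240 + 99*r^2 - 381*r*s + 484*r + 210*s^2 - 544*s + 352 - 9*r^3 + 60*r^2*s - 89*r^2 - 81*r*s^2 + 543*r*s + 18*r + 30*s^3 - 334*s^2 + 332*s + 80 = -9*r^3 + 10*r^2 + 232*r + 30*s^3 + s^2*(-81*r - 124) + s*(60*r^2 + 162*r - 32) + 192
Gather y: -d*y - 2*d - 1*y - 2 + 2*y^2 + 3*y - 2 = -2*d + 2*y^2 + y*(2 - d) - 4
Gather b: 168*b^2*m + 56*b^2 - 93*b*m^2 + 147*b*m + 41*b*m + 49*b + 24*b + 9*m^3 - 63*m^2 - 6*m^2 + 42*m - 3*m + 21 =b^2*(168*m + 56) + b*(-93*m^2 + 188*m + 73) + 9*m^3 - 69*m^2 + 39*m + 21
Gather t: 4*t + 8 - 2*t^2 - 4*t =8 - 2*t^2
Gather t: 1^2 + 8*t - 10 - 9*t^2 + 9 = -9*t^2 + 8*t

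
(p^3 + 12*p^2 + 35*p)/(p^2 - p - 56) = p*(p + 5)/(p - 8)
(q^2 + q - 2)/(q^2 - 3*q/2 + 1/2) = 2*(q + 2)/(2*q - 1)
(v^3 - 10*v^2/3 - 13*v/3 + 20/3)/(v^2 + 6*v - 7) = (3*v^2 - 7*v - 20)/(3*(v + 7))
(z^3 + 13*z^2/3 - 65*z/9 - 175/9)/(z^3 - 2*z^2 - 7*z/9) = (3*z^2 + 20*z + 25)/(z*(3*z + 1))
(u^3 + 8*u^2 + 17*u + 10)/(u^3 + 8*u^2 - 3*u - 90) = (u^2 + 3*u + 2)/(u^2 + 3*u - 18)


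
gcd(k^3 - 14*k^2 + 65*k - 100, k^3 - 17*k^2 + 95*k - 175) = k^2 - 10*k + 25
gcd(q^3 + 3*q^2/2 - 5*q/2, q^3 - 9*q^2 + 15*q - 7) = q - 1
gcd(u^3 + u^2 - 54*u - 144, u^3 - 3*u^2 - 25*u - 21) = u + 3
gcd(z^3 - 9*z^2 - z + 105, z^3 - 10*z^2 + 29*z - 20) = z - 5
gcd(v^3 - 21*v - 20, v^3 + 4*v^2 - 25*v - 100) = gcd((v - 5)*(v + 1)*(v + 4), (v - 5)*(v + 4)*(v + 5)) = v^2 - v - 20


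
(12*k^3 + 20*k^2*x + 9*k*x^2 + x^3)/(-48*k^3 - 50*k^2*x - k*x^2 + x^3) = (2*k + x)/(-8*k + x)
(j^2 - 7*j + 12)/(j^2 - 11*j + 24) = (j - 4)/(j - 8)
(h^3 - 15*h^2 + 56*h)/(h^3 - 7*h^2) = (h - 8)/h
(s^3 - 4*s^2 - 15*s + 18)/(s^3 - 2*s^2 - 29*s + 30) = (s + 3)/(s + 5)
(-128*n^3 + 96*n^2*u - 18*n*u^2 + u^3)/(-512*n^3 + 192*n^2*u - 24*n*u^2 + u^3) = (-2*n + u)/(-8*n + u)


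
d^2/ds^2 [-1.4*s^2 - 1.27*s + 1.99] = -2.80000000000000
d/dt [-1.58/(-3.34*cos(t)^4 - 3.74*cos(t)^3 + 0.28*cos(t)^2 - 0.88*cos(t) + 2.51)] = (21.1088*cos(t)^3 + 17.7276*cos(t)^2 - 0.8848*cos(t) + 1.3904)*sin(t)/(3.34*cos(t)^4 + 3.74*cos(t)^3 - 0.28*cos(t)^2 + 0.88*cos(t) - 2.51)^2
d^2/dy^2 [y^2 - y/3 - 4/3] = 2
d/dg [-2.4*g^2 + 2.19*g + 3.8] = 2.19 - 4.8*g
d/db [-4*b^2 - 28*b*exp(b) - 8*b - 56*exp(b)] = -28*b*exp(b) - 8*b - 84*exp(b) - 8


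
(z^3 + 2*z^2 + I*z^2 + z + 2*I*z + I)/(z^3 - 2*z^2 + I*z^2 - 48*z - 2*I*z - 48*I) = (z^2 + 2*z + 1)/(z^2 - 2*z - 48)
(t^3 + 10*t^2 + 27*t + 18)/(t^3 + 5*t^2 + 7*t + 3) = (t + 6)/(t + 1)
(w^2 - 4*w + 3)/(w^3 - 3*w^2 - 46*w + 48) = (w - 3)/(w^2 - 2*w - 48)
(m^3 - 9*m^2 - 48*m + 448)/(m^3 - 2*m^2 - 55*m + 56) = (m - 8)/(m - 1)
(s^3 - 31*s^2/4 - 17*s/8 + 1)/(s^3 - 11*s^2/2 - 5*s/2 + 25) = (8*s^3 - 62*s^2 - 17*s + 8)/(4*(2*s^3 - 11*s^2 - 5*s + 50))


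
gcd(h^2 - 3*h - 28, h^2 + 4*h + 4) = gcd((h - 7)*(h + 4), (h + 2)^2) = 1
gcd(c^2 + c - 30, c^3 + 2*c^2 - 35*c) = c - 5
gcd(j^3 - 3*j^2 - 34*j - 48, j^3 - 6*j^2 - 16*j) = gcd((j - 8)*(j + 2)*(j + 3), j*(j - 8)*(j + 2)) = j^2 - 6*j - 16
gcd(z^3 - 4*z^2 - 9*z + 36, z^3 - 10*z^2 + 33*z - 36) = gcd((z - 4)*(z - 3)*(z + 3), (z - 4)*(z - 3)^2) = z^2 - 7*z + 12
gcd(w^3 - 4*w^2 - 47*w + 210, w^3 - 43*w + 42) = w^2 + w - 42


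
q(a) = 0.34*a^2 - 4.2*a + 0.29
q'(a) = 0.68*a - 4.2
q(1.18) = -4.19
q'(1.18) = -3.40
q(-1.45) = 7.09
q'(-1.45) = -5.19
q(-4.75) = 27.91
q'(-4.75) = -7.43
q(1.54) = -5.37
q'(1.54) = -3.15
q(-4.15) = 23.58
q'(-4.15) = -7.02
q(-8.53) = 60.85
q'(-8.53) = -10.00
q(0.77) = -2.74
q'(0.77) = -3.68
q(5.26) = -12.40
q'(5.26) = -0.62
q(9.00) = -9.97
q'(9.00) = 1.92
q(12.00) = -1.15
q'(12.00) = 3.96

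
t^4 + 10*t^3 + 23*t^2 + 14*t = t*(t + 1)*(t + 2)*(t + 7)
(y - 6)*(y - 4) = y^2 - 10*y + 24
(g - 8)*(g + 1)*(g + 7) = g^3 - 57*g - 56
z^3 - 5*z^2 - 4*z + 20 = (z - 5)*(z - 2)*(z + 2)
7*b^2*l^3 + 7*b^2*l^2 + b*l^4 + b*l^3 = l^2*(7*b + l)*(b*l + b)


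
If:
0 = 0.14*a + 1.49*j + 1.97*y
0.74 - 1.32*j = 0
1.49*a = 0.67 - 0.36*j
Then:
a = 0.31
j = 0.56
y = -0.45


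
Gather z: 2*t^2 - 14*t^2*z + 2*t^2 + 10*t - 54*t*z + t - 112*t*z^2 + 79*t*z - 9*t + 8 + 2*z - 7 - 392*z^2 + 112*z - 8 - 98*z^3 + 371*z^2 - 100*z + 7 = 4*t^2 + 2*t - 98*z^3 + z^2*(-112*t - 21) + z*(-14*t^2 + 25*t + 14)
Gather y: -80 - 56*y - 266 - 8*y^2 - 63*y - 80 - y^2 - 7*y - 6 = -9*y^2 - 126*y - 432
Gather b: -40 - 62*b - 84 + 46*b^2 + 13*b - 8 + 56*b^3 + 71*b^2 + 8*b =56*b^3 + 117*b^2 - 41*b - 132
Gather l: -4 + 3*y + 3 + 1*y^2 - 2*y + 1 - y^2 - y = 0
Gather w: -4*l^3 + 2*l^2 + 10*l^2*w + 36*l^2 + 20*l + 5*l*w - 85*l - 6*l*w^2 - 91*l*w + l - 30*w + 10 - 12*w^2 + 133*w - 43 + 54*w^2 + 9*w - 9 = -4*l^3 + 38*l^2 - 64*l + w^2*(42 - 6*l) + w*(10*l^2 - 86*l + 112) - 42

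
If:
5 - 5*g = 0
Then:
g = 1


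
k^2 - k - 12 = (k - 4)*(k + 3)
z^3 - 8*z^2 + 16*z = z*(z - 4)^2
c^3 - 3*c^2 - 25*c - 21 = (c - 7)*(c + 1)*(c + 3)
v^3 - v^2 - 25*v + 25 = (v - 5)*(v - 1)*(v + 5)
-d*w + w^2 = w*(-d + w)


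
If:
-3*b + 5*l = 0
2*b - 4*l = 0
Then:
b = 0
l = 0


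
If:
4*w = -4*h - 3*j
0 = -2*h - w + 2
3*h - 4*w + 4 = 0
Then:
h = 4/11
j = -24/11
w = 14/11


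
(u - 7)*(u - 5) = u^2 - 12*u + 35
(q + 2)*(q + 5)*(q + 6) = q^3 + 13*q^2 + 52*q + 60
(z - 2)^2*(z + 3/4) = z^3 - 13*z^2/4 + z + 3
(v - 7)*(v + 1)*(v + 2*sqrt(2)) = v^3 - 6*v^2 + 2*sqrt(2)*v^2 - 12*sqrt(2)*v - 7*v - 14*sqrt(2)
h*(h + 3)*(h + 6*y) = h^3 + 6*h^2*y + 3*h^2 + 18*h*y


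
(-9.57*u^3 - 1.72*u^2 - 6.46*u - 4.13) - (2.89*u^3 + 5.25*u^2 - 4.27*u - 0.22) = -12.46*u^3 - 6.97*u^2 - 2.19*u - 3.91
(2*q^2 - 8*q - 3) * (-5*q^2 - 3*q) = -10*q^4 + 34*q^3 + 39*q^2 + 9*q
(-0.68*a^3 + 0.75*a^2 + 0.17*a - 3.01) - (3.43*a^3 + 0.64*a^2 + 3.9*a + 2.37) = -4.11*a^3 + 0.11*a^2 - 3.73*a - 5.38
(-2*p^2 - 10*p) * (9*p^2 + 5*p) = -18*p^4 - 100*p^3 - 50*p^2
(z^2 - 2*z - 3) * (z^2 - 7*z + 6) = z^4 - 9*z^3 + 17*z^2 + 9*z - 18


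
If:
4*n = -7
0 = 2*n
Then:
No Solution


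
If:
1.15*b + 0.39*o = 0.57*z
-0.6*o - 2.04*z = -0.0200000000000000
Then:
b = 1.64869565217391*z - 0.011304347826087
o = 0.0333333333333333 - 3.4*z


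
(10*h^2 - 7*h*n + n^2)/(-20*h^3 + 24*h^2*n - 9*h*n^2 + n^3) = -1/(2*h - n)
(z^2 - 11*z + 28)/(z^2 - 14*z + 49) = (z - 4)/(z - 7)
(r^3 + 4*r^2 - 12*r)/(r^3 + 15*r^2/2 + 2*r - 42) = 2*r/(2*r + 7)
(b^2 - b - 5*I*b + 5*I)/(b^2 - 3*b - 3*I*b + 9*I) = (b^2 - b - 5*I*b + 5*I)/(b^2 - 3*b - 3*I*b + 9*I)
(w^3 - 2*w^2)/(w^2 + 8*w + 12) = w^2*(w - 2)/(w^2 + 8*w + 12)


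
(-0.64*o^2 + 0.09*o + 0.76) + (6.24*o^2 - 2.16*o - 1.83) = 5.6*o^2 - 2.07*o - 1.07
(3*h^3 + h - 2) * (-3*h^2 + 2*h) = -9*h^5 + 6*h^4 - 3*h^3 + 8*h^2 - 4*h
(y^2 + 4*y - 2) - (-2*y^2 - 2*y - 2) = 3*y^2 + 6*y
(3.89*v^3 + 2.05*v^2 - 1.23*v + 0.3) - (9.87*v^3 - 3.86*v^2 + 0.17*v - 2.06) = -5.98*v^3 + 5.91*v^2 - 1.4*v + 2.36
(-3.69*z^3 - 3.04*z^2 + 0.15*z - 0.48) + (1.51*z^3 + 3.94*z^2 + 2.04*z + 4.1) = -2.18*z^3 + 0.9*z^2 + 2.19*z + 3.62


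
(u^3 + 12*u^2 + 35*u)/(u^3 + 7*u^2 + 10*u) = (u + 7)/(u + 2)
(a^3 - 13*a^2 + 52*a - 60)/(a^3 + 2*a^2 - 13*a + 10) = (a^2 - 11*a + 30)/(a^2 + 4*a - 5)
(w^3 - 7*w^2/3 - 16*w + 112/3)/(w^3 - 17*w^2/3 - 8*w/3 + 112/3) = (3*w^2 + 5*w - 28)/(3*w^2 - 5*w - 28)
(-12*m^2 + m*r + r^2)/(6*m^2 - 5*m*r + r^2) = (4*m + r)/(-2*m + r)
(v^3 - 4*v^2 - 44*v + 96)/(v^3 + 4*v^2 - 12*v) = (v - 8)/v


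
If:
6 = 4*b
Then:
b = 3/2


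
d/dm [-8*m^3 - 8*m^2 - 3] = 8*m*(-3*m - 2)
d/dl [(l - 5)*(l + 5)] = 2*l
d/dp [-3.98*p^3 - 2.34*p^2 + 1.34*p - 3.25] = -11.94*p^2 - 4.68*p + 1.34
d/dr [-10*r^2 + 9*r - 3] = 9 - 20*r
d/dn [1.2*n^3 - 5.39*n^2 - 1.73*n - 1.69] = 3.6*n^2 - 10.78*n - 1.73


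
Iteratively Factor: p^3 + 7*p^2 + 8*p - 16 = (p + 4)*(p^2 + 3*p - 4) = (p - 1)*(p + 4)*(p + 4)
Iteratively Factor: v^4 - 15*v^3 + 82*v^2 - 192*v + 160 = (v - 4)*(v^3 - 11*v^2 + 38*v - 40) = (v - 4)*(v - 2)*(v^2 - 9*v + 20) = (v - 5)*(v - 4)*(v - 2)*(v - 4)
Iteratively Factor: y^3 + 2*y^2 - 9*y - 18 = (y + 3)*(y^2 - y - 6) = (y + 2)*(y + 3)*(y - 3)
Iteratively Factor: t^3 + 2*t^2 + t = (t)*(t^2 + 2*t + 1) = t*(t + 1)*(t + 1)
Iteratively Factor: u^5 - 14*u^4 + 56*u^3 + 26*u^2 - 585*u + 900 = (u - 3)*(u^4 - 11*u^3 + 23*u^2 + 95*u - 300) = (u - 5)*(u - 3)*(u^3 - 6*u^2 - 7*u + 60) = (u - 5)*(u - 4)*(u - 3)*(u^2 - 2*u - 15) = (u - 5)^2*(u - 4)*(u - 3)*(u + 3)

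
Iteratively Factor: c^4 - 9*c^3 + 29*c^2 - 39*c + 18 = (c - 3)*(c^3 - 6*c^2 + 11*c - 6) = (c - 3)^2*(c^2 - 3*c + 2) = (c - 3)^2*(c - 2)*(c - 1)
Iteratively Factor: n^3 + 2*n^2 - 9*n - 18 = (n + 3)*(n^2 - n - 6) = (n - 3)*(n + 3)*(n + 2)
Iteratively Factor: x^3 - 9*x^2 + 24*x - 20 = (x - 2)*(x^2 - 7*x + 10) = (x - 2)^2*(x - 5)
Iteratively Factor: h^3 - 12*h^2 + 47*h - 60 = (h - 3)*(h^2 - 9*h + 20) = (h - 4)*(h - 3)*(h - 5)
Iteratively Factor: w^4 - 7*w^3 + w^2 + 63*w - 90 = (w + 3)*(w^3 - 10*w^2 + 31*w - 30) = (w - 5)*(w + 3)*(w^2 - 5*w + 6) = (w - 5)*(w - 2)*(w + 3)*(w - 3)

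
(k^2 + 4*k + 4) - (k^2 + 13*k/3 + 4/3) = 8/3 - k/3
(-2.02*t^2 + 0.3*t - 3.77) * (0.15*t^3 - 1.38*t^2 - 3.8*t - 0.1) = -0.303*t^5 + 2.8326*t^4 + 6.6965*t^3 + 4.2646*t^2 + 14.296*t + 0.377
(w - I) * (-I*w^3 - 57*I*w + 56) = -I*w^4 - w^3 - 57*I*w^2 - w - 56*I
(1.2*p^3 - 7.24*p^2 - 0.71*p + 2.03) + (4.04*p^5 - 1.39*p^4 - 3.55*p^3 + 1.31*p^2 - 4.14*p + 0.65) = 4.04*p^5 - 1.39*p^4 - 2.35*p^3 - 5.93*p^2 - 4.85*p + 2.68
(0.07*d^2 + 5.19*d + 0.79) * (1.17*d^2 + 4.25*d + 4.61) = 0.0819*d^4 + 6.3698*d^3 + 23.3045*d^2 + 27.2834*d + 3.6419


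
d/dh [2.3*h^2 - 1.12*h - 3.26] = 4.6*h - 1.12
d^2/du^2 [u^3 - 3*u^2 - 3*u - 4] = 6*u - 6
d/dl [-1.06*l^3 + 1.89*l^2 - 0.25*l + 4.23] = -3.18*l^2 + 3.78*l - 0.25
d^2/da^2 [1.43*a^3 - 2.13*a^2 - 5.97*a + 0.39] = 8.58*a - 4.26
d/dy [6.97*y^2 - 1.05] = 13.94*y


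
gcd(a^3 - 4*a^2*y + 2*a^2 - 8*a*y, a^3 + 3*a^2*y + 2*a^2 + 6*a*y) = a^2 + 2*a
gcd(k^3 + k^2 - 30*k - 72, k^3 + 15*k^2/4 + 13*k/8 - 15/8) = k + 3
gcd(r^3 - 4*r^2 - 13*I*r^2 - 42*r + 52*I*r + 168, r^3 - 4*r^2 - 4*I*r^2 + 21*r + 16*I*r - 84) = r^2 + r*(-4 - 7*I) + 28*I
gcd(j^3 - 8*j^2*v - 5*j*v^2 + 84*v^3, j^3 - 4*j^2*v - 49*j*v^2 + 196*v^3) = j^2 - 11*j*v + 28*v^2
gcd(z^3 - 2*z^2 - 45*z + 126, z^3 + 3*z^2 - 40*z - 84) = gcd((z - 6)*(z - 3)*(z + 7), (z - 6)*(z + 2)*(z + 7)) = z^2 + z - 42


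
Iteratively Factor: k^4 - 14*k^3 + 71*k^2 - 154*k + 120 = (k - 4)*(k^3 - 10*k^2 + 31*k - 30) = (k - 4)*(k - 2)*(k^2 - 8*k + 15) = (k - 5)*(k - 4)*(k - 2)*(k - 3)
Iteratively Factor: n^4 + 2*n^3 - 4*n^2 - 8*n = (n + 2)*(n^3 - 4*n) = n*(n + 2)*(n^2 - 4) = n*(n + 2)^2*(n - 2)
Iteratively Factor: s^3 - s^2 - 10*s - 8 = (s - 4)*(s^2 + 3*s + 2) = (s - 4)*(s + 1)*(s + 2)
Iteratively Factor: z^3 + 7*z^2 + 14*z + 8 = (z + 4)*(z^2 + 3*z + 2) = (z + 1)*(z + 4)*(z + 2)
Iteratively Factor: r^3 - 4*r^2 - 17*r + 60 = (r + 4)*(r^2 - 8*r + 15) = (r - 3)*(r + 4)*(r - 5)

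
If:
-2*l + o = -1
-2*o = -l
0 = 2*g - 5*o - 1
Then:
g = 4/3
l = 2/3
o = 1/3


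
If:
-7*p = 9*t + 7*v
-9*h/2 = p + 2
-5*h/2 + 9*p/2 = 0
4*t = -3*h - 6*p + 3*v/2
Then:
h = -36/91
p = -20/91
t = 516/1079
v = -2984/7553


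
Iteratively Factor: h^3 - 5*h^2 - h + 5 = (h - 1)*(h^2 - 4*h - 5) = (h - 5)*(h - 1)*(h + 1)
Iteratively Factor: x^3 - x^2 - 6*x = (x + 2)*(x^2 - 3*x) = x*(x + 2)*(x - 3)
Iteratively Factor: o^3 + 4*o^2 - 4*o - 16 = (o + 2)*(o^2 + 2*o - 8) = (o + 2)*(o + 4)*(o - 2)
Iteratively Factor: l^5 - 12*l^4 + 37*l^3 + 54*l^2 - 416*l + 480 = (l - 4)*(l^4 - 8*l^3 + 5*l^2 + 74*l - 120) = (l - 5)*(l - 4)*(l^3 - 3*l^2 - 10*l + 24) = (l - 5)*(l - 4)*(l + 3)*(l^2 - 6*l + 8) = (l - 5)*(l - 4)^2*(l + 3)*(l - 2)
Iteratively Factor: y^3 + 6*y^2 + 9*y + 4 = (y + 1)*(y^2 + 5*y + 4) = (y + 1)*(y + 4)*(y + 1)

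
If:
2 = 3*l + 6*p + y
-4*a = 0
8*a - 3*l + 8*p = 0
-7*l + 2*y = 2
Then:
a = 0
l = 4/35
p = 3/70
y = 7/5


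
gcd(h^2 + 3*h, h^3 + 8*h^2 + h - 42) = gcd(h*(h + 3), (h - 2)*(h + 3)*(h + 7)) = h + 3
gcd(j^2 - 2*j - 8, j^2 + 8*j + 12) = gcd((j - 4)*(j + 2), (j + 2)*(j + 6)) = j + 2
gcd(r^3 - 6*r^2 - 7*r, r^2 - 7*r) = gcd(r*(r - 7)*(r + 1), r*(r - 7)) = r^2 - 7*r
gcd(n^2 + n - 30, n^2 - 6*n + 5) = n - 5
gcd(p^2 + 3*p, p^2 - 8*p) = p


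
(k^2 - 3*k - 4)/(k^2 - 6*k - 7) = (k - 4)/(k - 7)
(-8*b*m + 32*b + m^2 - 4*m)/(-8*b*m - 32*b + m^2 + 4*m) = (m - 4)/(m + 4)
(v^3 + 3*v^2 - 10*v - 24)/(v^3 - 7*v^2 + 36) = (v + 4)/(v - 6)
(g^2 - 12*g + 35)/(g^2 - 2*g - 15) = (g - 7)/(g + 3)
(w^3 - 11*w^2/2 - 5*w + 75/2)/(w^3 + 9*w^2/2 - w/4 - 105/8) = 4*(w^2 - 8*w + 15)/(4*w^2 + 8*w - 21)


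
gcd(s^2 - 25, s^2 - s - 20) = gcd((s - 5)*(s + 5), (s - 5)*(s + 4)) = s - 5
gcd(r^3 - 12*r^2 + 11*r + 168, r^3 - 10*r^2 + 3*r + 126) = r^2 - 4*r - 21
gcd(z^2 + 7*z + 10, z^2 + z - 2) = z + 2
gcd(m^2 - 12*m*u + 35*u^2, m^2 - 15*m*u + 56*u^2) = -m + 7*u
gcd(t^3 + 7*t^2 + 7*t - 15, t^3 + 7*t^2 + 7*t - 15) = t^3 + 7*t^2 + 7*t - 15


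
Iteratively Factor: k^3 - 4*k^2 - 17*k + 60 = (k - 3)*(k^2 - k - 20) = (k - 3)*(k + 4)*(k - 5)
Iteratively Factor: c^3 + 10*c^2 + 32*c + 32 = (c + 4)*(c^2 + 6*c + 8) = (c + 4)^2*(c + 2)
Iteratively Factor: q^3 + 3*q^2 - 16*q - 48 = (q + 4)*(q^2 - q - 12) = (q - 4)*(q + 4)*(q + 3)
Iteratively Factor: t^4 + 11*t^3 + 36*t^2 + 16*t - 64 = (t + 4)*(t^3 + 7*t^2 + 8*t - 16) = (t + 4)^2*(t^2 + 3*t - 4) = (t - 1)*(t + 4)^2*(t + 4)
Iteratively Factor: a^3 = (a)*(a^2) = a^2*(a)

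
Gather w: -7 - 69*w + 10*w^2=10*w^2 - 69*w - 7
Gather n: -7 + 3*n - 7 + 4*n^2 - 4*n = 4*n^2 - n - 14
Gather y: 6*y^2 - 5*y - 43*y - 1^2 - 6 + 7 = 6*y^2 - 48*y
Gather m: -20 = -20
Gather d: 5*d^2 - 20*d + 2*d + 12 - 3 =5*d^2 - 18*d + 9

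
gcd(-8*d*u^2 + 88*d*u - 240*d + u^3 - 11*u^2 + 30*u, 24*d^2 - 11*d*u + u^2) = -8*d + u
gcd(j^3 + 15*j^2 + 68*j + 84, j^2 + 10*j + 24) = j + 6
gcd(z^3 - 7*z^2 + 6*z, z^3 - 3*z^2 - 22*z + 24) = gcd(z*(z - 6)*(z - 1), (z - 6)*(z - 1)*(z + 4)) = z^2 - 7*z + 6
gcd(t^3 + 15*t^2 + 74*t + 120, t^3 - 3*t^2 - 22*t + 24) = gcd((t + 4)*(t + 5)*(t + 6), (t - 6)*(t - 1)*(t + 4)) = t + 4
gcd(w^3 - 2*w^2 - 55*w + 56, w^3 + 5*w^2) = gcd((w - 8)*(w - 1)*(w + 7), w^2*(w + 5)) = 1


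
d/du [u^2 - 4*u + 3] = 2*u - 4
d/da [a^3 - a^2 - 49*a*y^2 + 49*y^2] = 3*a^2 - 2*a - 49*y^2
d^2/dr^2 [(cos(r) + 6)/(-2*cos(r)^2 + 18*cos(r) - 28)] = (9*(1 - cos(2*r))^2*cos(r)/4 + 33*(1 - cos(2*r))^2/4 + 2347*cos(r)/2 + 153*cos(2*r) - 60*cos(3*r) - cos(5*r)/2 - 936)/(2*(cos(r) - 7)^3*(cos(r) - 2)^3)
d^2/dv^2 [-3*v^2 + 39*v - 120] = -6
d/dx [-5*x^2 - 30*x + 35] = -10*x - 30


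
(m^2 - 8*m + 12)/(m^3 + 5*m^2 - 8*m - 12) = (m - 6)/(m^2 + 7*m + 6)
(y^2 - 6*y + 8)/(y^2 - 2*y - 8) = (y - 2)/(y + 2)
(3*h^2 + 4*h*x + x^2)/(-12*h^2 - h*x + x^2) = (h + x)/(-4*h + x)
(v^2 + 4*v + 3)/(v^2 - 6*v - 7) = (v + 3)/(v - 7)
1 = 1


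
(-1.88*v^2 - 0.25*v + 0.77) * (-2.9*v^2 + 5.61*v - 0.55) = 5.452*v^4 - 9.8218*v^3 - 2.6015*v^2 + 4.4572*v - 0.4235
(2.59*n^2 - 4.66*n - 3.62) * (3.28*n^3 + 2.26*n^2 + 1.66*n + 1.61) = 8.4952*n^5 - 9.4314*n^4 - 18.1058*n^3 - 11.7469*n^2 - 13.5118*n - 5.8282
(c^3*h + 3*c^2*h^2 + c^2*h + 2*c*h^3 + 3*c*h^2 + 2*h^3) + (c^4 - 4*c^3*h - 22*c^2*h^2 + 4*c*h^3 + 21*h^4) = c^4 - 3*c^3*h - 19*c^2*h^2 + c^2*h + 6*c*h^3 + 3*c*h^2 + 21*h^4 + 2*h^3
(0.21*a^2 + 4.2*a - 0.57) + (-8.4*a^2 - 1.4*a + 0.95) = -8.19*a^2 + 2.8*a + 0.38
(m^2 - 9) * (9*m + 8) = 9*m^3 + 8*m^2 - 81*m - 72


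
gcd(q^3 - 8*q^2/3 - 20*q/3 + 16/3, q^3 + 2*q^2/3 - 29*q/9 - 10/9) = q + 2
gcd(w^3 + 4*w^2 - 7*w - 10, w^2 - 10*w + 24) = 1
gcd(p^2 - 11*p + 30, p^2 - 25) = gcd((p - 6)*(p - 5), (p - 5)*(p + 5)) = p - 5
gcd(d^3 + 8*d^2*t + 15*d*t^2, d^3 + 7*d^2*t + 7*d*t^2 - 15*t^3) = d^2 + 8*d*t + 15*t^2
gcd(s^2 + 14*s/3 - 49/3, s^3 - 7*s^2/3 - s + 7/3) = s - 7/3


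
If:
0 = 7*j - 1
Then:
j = 1/7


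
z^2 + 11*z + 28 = (z + 4)*(z + 7)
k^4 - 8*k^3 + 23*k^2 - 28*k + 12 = (k - 3)*(k - 2)^2*(k - 1)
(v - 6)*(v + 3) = v^2 - 3*v - 18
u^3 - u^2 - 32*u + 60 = (u - 5)*(u - 2)*(u + 6)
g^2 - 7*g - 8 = (g - 8)*(g + 1)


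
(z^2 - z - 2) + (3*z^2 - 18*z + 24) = 4*z^2 - 19*z + 22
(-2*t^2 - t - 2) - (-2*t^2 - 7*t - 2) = 6*t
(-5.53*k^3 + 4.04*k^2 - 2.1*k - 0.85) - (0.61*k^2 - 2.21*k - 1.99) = -5.53*k^3 + 3.43*k^2 + 0.11*k + 1.14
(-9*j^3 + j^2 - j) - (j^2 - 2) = -9*j^3 - j + 2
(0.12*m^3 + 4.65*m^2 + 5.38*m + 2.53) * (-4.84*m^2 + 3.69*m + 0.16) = -0.5808*m^5 - 22.0632*m^4 - 8.8615*m^3 + 8.351*m^2 + 10.1965*m + 0.4048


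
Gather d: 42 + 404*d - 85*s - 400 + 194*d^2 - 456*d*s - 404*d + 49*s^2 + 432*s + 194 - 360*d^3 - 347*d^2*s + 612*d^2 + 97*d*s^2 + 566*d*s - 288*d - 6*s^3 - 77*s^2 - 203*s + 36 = -360*d^3 + d^2*(806 - 347*s) + d*(97*s^2 + 110*s - 288) - 6*s^3 - 28*s^2 + 144*s - 128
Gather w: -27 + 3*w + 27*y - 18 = 3*w + 27*y - 45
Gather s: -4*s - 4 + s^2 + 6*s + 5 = s^2 + 2*s + 1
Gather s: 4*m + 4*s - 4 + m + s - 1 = 5*m + 5*s - 5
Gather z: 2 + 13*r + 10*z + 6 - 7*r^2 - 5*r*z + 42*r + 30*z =-7*r^2 + 55*r + z*(40 - 5*r) + 8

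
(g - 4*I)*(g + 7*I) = g^2 + 3*I*g + 28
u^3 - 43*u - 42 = (u - 7)*(u + 1)*(u + 6)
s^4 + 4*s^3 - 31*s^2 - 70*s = s*(s - 5)*(s + 2)*(s + 7)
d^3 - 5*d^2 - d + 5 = (d - 5)*(d - 1)*(d + 1)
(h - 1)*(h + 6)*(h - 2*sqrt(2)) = h^3 - 2*sqrt(2)*h^2 + 5*h^2 - 10*sqrt(2)*h - 6*h + 12*sqrt(2)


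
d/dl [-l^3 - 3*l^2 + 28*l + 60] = -3*l^2 - 6*l + 28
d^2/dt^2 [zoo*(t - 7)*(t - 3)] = nan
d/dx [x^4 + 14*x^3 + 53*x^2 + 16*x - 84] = 4*x^3 + 42*x^2 + 106*x + 16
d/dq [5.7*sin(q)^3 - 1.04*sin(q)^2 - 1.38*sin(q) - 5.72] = (17.1*sin(q)^2 - 2.08*sin(q) - 1.38)*cos(q)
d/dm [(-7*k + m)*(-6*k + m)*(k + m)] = 29*k^2 - 24*k*m + 3*m^2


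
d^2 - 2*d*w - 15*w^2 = (d - 5*w)*(d + 3*w)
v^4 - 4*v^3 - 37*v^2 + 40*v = v*(v - 8)*(v - 1)*(v + 5)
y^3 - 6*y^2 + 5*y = y*(y - 5)*(y - 1)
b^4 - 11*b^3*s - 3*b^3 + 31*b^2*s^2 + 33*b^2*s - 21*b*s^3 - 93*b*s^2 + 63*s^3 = (b - 3)*(b - 7*s)*(b - 3*s)*(b - s)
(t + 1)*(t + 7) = t^2 + 8*t + 7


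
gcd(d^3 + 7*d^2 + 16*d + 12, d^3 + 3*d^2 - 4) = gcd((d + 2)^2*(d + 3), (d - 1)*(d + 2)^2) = d^2 + 4*d + 4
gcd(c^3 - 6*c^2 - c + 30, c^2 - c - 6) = c^2 - c - 6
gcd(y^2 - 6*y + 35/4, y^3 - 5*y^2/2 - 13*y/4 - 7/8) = y - 7/2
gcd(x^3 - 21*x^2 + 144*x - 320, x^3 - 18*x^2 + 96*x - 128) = x^2 - 16*x + 64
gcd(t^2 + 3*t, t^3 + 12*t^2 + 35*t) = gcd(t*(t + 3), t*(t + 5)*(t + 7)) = t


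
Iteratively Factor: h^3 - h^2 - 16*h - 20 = (h - 5)*(h^2 + 4*h + 4) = (h - 5)*(h + 2)*(h + 2)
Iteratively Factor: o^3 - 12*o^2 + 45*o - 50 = (o - 5)*(o^2 - 7*o + 10) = (o - 5)*(o - 2)*(o - 5)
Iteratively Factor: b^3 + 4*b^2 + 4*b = (b + 2)*(b^2 + 2*b) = b*(b + 2)*(b + 2)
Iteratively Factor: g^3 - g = (g - 1)*(g^2 + g) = g*(g - 1)*(g + 1)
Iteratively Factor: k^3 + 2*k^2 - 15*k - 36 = (k - 4)*(k^2 + 6*k + 9) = (k - 4)*(k + 3)*(k + 3)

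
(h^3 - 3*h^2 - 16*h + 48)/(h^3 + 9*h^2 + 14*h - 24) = (h^2 - 7*h + 12)/(h^2 + 5*h - 6)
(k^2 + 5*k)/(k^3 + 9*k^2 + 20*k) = 1/(k + 4)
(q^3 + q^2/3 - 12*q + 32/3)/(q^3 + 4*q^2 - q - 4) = (q - 8/3)/(q + 1)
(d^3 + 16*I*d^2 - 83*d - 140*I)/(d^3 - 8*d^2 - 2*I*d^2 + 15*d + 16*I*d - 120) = (d^3 + 16*I*d^2 - 83*d - 140*I)/(d^3 - 2*d^2*(4 + I) + d*(15 + 16*I) - 120)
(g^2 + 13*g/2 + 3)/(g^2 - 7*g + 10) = (g^2 + 13*g/2 + 3)/(g^2 - 7*g + 10)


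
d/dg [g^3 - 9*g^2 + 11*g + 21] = 3*g^2 - 18*g + 11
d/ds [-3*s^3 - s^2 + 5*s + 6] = -9*s^2 - 2*s + 5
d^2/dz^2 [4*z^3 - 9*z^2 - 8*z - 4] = 24*z - 18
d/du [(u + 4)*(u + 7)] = 2*u + 11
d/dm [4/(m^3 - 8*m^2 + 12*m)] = 4*(-3*m^2 + 16*m - 12)/(m^2*(m^2 - 8*m + 12)^2)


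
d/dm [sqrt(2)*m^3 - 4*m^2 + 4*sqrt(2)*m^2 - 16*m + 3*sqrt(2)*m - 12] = 3*sqrt(2)*m^2 - 8*m + 8*sqrt(2)*m - 16 + 3*sqrt(2)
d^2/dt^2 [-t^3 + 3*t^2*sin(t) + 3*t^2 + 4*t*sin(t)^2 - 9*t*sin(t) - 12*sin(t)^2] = -3*t^2*sin(t) + 9*t*sin(t) + 12*t*cos(t) + 8*t*cos(2*t) - 6*t + 6*sin(t) + 8*sin(2*t) - 18*cos(t) - 24*cos(2*t) + 6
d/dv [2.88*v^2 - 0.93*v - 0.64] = 5.76*v - 0.93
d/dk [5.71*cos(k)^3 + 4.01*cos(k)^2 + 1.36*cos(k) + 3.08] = (17.13*sin(k)^2 - 8.02*cos(k) - 18.49)*sin(k)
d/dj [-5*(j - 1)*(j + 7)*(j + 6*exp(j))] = -30*j^2*exp(j) - 15*j^2 - 240*j*exp(j) - 60*j + 30*exp(j) + 35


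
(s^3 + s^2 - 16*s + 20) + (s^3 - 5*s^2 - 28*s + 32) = 2*s^3 - 4*s^2 - 44*s + 52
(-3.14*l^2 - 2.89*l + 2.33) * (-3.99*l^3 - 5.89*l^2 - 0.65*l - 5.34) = 12.5286*l^5 + 30.0257*l^4 + 9.7664*l^3 + 4.9224*l^2 + 13.9181*l - 12.4422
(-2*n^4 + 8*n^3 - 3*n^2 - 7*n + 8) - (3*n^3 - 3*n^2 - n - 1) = -2*n^4 + 5*n^3 - 6*n + 9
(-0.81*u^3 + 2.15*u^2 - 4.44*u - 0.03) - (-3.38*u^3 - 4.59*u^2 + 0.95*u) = 2.57*u^3 + 6.74*u^2 - 5.39*u - 0.03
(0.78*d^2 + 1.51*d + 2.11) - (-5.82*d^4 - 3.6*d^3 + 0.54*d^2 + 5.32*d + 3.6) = 5.82*d^4 + 3.6*d^3 + 0.24*d^2 - 3.81*d - 1.49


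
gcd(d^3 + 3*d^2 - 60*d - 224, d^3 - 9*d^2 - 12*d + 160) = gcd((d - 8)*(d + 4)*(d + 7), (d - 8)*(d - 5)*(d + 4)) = d^2 - 4*d - 32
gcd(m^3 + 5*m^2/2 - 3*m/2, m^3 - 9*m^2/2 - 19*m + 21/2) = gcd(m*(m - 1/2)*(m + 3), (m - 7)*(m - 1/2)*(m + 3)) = m^2 + 5*m/2 - 3/2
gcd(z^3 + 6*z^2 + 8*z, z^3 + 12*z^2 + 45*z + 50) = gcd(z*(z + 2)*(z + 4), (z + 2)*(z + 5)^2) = z + 2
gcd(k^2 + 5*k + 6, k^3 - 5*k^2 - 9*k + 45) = k + 3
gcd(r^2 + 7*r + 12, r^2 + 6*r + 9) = r + 3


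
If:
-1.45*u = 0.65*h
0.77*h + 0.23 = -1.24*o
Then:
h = -2.23076923076923*u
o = 1.38523573200993*u - 0.185483870967742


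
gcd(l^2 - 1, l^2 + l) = l + 1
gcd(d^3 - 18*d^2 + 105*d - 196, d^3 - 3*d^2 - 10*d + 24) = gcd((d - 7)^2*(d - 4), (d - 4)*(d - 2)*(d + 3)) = d - 4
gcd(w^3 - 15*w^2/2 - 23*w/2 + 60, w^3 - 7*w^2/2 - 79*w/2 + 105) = w - 5/2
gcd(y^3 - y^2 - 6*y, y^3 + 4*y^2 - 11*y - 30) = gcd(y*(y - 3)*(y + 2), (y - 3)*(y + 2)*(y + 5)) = y^2 - y - 6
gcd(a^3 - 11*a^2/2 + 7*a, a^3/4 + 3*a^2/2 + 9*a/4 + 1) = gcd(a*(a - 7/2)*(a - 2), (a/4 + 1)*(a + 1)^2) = 1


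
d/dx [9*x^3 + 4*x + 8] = 27*x^2 + 4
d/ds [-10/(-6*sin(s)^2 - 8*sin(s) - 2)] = -10*(3*sin(s) + 2)*cos(s)/(3*sin(s)^2 + 4*sin(s) + 1)^2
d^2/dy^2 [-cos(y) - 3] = cos(y)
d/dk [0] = 0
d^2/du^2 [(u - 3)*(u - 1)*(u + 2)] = 6*u - 4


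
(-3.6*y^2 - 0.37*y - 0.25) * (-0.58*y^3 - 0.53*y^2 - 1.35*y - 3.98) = 2.088*y^5 + 2.1226*y^4 + 5.2011*y^3 + 14.96*y^2 + 1.8101*y + 0.995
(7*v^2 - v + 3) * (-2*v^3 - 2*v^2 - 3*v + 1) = -14*v^5 - 12*v^4 - 25*v^3 + 4*v^2 - 10*v + 3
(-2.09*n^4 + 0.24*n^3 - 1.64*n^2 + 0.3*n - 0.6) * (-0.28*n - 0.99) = 0.5852*n^5 + 2.0019*n^4 + 0.2216*n^3 + 1.5396*n^2 - 0.129*n + 0.594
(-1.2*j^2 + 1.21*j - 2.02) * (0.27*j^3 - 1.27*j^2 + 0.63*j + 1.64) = -0.324*j^5 + 1.8507*j^4 - 2.8381*j^3 + 1.3597*j^2 + 0.7118*j - 3.3128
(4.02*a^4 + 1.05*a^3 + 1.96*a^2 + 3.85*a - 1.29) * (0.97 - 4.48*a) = -18.0096*a^5 - 0.804600000000001*a^4 - 7.7623*a^3 - 15.3468*a^2 + 9.5137*a - 1.2513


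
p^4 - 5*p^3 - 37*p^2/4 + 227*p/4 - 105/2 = (p - 5)*(p - 2)*(p - 3/2)*(p + 7/2)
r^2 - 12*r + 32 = (r - 8)*(r - 4)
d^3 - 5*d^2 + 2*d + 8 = (d - 4)*(d - 2)*(d + 1)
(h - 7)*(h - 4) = h^2 - 11*h + 28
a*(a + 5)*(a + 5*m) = a^3 + 5*a^2*m + 5*a^2 + 25*a*m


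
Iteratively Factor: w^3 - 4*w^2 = (w)*(w^2 - 4*w) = w*(w - 4)*(w)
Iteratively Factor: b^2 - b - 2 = (b + 1)*(b - 2)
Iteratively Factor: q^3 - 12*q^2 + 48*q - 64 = (q - 4)*(q^2 - 8*q + 16) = (q - 4)^2*(q - 4)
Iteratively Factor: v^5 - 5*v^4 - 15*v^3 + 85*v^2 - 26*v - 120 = (v + 4)*(v^4 - 9*v^3 + 21*v^2 + v - 30) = (v + 1)*(v + 4)*(v^3 - 10*v^2 + 31*v - 30) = (v - 3)*(v + 1)*(v + 4)*(v^2 - 7*v + 10) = (v - 5)*(v - 3)*(v + 1)*(v + 4)*(v - 2)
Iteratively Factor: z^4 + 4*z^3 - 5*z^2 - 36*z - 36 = (z + 2)*(z^3 + 2*z^2 - 9*z - 18) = (z - 3)*(z + 2)*(z^2 + 5*z + 6) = (z - 3)*(z + 2)*(z + 3)*(z + 2)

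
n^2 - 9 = (n - 3)*(n + 3)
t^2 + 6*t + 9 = (t + 3)^2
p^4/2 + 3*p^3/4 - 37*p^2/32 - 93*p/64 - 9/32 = (p/2 + 1)*(p - 3/2)*(p + 1/4)*(p + 3/4)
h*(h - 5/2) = h^2 - 5*h/2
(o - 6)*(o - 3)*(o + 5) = o^3 - 4*o^2 - 27*o + 90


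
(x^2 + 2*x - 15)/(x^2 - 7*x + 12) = (x + 5)/(x - 4)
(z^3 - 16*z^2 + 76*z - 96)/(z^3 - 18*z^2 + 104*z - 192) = (z - 2)/(z - 4)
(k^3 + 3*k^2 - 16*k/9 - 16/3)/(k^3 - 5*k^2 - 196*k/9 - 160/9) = (3*k^2 + 5*k - 12)/(3*k^2 - 19*k - 40)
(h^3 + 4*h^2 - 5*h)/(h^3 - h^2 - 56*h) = (-h^2 - 4*h + 5)/(-h^2 + h + 56)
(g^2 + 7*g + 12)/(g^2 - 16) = (g + 3)/(g - 4)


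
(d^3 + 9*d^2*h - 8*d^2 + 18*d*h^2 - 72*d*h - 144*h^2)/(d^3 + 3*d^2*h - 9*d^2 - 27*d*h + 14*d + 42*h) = (d^2 + 6*d*h - 8*d - 48*h)/(d^2 - 9*d + 14)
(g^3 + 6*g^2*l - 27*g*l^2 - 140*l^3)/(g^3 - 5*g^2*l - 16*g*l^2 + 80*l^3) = (g + 7*l)/(g - 4*l)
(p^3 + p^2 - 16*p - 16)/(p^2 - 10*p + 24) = (p^2 + 5*p + 4)/(p - 6)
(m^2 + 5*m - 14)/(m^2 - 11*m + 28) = (m^2 + 5*m - 14)/(m^2 - 11*m + 28)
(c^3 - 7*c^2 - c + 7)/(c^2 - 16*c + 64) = (c^3 - 7*c^2 - c + 7)/(c^2 - 16*c + 64)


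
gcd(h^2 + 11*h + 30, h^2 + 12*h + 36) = h + 6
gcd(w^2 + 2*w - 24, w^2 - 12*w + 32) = w - 4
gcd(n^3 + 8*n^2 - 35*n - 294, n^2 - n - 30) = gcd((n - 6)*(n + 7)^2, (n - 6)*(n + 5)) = n - 6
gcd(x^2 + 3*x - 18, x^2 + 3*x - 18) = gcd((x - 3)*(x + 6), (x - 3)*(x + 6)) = x^2 + 3*x - 18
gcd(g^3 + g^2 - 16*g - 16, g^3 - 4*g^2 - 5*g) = g + 1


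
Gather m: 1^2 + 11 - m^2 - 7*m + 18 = -m^2 - 7*m + 30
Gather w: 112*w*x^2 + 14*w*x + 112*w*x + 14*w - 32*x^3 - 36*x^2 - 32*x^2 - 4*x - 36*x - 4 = w*(112*x^2 + 126*x + 14) - 32*x^3 - 68*x^2 - 40*x - 4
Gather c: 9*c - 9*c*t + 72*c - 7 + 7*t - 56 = c*(81 - 9*t) + 7*t - 63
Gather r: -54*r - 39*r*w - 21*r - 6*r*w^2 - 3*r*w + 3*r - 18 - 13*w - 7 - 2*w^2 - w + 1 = r*(-6*w^2 - 42*w - 72) - 2*w^2 - 14*w - 24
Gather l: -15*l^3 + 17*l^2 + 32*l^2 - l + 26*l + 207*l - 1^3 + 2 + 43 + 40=-15*l^3 + 49*l^2 + 232*l + 84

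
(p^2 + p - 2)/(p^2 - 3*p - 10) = (p - 1)/(p - 5)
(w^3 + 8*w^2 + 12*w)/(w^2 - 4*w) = (w^2 + 8*w + 12)/(w - 4)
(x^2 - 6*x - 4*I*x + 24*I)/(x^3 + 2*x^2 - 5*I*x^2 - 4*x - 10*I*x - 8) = (x - 6)/(x^2 + x*(2 - I) - 2*I)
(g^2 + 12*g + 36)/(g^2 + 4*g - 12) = (g + 6)/(g - 2)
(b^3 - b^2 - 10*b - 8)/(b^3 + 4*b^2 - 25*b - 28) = (b + 2)/(b + 7)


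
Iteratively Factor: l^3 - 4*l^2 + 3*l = (l - 1)*(l^2 - 3*l) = (l - 3)*(l - 1)*(l)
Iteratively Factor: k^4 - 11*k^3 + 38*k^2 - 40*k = (k - 2)*(k^3 - 9*k^2 + 20*k) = k*(k - 2)*(k^2 - 9*k + 20) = k*(k - 5)*(k - 2)*(k - 4)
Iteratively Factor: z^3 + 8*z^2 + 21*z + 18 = (z + 3)*(z^2 + 5*z + 6) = (z + 3)^2*(z + 2)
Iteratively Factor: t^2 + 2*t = (t + 2)*(t)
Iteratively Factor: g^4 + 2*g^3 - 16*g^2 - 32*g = (g + 2)*(g^3 - 16*g) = g*(g + 2)*(g^2 - 16) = g*(g + 2)*(g + 4)*(g - 4)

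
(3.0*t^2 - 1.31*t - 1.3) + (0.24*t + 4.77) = 3.0*t^2 - 1.07*t + 3.47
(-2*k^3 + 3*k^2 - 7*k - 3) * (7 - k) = 2*k^4 - 17*k^3 + 28*k^2 - 46*k - 21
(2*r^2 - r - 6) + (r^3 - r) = r^3 + 2*r^2 - 2*r - 6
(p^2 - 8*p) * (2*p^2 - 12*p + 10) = 2*p^4 - 28*p^3 + 106*p^2 - 80*p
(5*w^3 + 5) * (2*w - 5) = 10*w^4 - 25*w^3 + 10*w - 25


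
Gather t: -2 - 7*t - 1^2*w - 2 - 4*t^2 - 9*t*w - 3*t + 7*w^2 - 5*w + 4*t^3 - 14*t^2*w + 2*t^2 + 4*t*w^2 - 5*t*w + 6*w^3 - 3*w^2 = 4*t^3 + t^2*(-14*w - 2) + t*(4*w^2 - 14*w - 10) + 6*w^3 + 4*w^2 - 6*w - 4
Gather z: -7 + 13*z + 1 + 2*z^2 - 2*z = 2*z^2 + 11*z - 6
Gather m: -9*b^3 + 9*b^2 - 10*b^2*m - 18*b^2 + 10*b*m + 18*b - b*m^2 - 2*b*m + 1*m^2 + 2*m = -9*b^3 - 9*b^2 + 18*b + m^2*(1 - b) + m*(-10*b^2 + 8*b + 2)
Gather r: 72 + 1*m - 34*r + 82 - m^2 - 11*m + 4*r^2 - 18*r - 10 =-m^2 - 10*m + 4*r^2 - 52*r + 144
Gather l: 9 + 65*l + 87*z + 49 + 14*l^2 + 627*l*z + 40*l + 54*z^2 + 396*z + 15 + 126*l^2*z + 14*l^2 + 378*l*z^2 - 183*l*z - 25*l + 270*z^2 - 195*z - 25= l^2*(126*z + 28) + l*(378*z^2 + 444*z + 80) + 324*z^2 + 288*z + 48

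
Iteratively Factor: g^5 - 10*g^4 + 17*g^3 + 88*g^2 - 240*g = (g + 3)*(g^4 - 13*g^3 + 56*g^2 - 80*g) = (g - 4)*(g + 3)*(g^3 - 9*g^2 + 20*g) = g*(g - 4)*(g + 3)*(g^2 - 9*g + 20) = g*(g - 5)*(g - 4)*(g + 3)*(g - 4)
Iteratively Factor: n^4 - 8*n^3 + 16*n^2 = (n)*(n^3 - 8*n^2 + 16*n) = n^2*(n^2 - 8*n + 16) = n^2*(n - 4)*(n - 4)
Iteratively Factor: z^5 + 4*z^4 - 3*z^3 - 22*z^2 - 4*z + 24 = (z + 2)*(z^4 + 2*z^3 - 7*z^2 - 8*z + 12) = (z + 2)^2*(z^3 - 7*z + 6) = (z - 1)*(z + 2)^2*(z^2 + z - 6) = (z - 2)*(z - 1)*(z + 2)^2*(z + 3)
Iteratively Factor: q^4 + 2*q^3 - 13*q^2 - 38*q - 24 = (q - 4)*(q^3 + 6*q^2 + 11*q + 6) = (q - 4)*(q + 1)*(q^2 + 5*q + 6) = (q - 4)*(q + 1)*(q + 2)*(q + 3)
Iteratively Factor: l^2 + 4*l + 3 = (l + 1)*(l + 3)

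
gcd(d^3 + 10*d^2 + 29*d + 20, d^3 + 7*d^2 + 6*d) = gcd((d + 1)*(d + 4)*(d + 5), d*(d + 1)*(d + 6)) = d + 1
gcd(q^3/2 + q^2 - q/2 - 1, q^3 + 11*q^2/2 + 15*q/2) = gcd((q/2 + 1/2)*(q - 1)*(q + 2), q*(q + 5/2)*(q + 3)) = 1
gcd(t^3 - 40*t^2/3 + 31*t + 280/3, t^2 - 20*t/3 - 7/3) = t - 7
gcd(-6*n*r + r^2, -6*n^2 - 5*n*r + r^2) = -6*n + r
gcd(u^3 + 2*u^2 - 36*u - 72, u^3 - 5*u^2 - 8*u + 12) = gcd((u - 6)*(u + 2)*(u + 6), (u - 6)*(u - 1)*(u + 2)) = u^2 - 4*u - 12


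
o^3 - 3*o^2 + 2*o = o*(o - 2)*(o - 1)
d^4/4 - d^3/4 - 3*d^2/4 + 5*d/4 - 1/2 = (d/4 + 1/2)*(d - 1)^3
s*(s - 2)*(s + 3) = s^3 + s^2 - 6*s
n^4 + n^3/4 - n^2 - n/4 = n*(n - 1)*(n + 1/4)*(n + 1)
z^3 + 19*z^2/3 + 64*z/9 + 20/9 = (z + 2/3)^2*(z + 5)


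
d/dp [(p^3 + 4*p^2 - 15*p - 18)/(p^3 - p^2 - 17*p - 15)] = (-5*p^2 + 6*p - 81)/(p^4 - 4*p^3 - 26*p^2 + 60*p + 225)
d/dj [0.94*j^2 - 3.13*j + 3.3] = 1.88*j - 3.13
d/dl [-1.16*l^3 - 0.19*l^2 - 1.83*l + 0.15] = -3.48*l^2 - 0.38*l - 1.83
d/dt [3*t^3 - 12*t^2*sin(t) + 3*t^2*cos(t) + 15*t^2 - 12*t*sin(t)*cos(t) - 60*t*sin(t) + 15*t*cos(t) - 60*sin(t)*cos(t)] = -3*t^2*sin(t) - 12*t^2*cos(t) + 9*t^2 - 39*t*sin(t) - 54*t*cos(t) - 12*t*cos(2*t) + 30*t - 60*sin(t) - 6*sin(2*t) + 15*cos(t) - 60*cos(2*t)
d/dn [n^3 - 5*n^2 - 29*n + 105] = 3*n^2 - 10*n - 29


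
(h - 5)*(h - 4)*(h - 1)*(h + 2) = h^4 - 8*h^3 + 9*h^2 + 38*h - 40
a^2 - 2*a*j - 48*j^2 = (a - 8*j)*(a + 6*j)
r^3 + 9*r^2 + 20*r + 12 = (r + 1)*(r + 2)*(r + 6)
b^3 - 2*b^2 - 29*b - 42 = (b - 7)*(b + 2)*(b + 3)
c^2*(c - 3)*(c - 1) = c^4 - 4*c^3 + 3*c^2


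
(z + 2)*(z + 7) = z^2 + 9*z + 14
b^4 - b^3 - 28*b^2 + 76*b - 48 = (b - 4)*(b - 2)*(b - 1)*(b + 6)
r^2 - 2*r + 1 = (r - 1)^2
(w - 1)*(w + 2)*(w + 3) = w^3 + 4*w^2 + w - 6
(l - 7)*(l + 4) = l^2 - 3*l - 28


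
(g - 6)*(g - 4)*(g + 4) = g^3 - 6*g^2 - 16*g + 96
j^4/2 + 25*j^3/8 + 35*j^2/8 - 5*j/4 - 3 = (j/2 + 1/2)*(j - 3/4)*(j + 2)*(j + 4)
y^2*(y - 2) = y^3 - 2*y^2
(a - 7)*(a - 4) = a^2 - 11*a + 28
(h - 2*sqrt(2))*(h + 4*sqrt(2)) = h^2 + 2*sqrt(2)*h - 16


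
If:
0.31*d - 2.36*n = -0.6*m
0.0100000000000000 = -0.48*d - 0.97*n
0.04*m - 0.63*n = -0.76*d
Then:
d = -0.01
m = -0.03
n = -0.01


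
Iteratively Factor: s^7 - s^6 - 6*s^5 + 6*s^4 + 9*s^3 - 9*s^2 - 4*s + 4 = (s + 1)*(s^6 - 2*s^5 - 4*s^4 + 10*s^3 - s^2 - 8*s + 4) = (s + 1)^2*(s^5 - 3*s^4 - s^3 + 11*s^2 - 12*s + 4) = (s - 1)*(s + 1)^2*(s^4 - 2*s^3 - 3*s^2 + 8*s - 4) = (s - 1)^2*(s + 1)^2*(s^3 - s^2 - 4*s + 4) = (s - 2)*(s - 1)^2*(s + 1)^2*(s^2 + s - 2) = (s - 2)*(s - 1)^3*(s + 1)^2*(s + 2)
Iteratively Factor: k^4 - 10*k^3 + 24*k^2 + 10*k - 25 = (k - 1)*(k^3 - 9*k^2 + 15*k + 25) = (k - 1)*(k + 1)*(k^2 - 10*k + 25) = (k - 5)*(k - 1)*(k + 1)*(k - 5)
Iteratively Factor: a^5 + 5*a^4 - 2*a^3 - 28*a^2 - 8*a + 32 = (a - 2)*(a^4 + 7*a^3 + 12*a^2 - 4*a - 16) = (a - 2)*(a + 2)*(a^3 + 5*a^2 + 2*a - 8) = (a - 2)*(a + 2)*(a + 4)*(a^2 + a - 2) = (a - 2)*(a - 1)*(a + 2)*(a + 4)*(a + 2)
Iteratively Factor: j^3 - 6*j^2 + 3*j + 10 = (j - 5)*(j^2 - j - 2) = (j - 5)*(j + 1)*(j - 2)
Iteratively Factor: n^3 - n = (n - 1)*(n^2 + n) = n*(n - 1)*(n + 1)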